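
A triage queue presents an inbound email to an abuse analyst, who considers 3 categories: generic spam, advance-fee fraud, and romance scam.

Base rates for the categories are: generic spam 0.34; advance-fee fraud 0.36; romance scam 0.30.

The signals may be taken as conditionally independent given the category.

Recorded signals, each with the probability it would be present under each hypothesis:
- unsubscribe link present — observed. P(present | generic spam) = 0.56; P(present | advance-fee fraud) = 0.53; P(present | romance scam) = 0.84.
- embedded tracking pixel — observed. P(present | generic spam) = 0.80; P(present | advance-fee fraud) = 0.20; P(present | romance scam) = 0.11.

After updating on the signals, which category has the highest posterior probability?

generic spam

Multiply each prior by the joint likelihood of the signal pattern:
  generic spam: 0.34 × 0.56 × 0.80 = 0.15232
  advance-fee fraud: 0.36 × 0.53 × 0.20 = 0.03816
  romance scam: 0.30 × 0.84 × 0.11 = 0.02772
Normalizing constant Z = 0.15232 + 0.03816 + 0.02772 = 0.2182.
P(generic spam | evidence) ≈ 0.15232 / 0.2182 ≈ 0.698
P(advance-fee fraud | evidence) ≈ 0.03816 / 0.2182 ≈ 0.175
P(romance scam | evidence) ≈ 0.02772 / 0.2182 ≈ 0.127
The largest is 0.698, so generic spam is most probable.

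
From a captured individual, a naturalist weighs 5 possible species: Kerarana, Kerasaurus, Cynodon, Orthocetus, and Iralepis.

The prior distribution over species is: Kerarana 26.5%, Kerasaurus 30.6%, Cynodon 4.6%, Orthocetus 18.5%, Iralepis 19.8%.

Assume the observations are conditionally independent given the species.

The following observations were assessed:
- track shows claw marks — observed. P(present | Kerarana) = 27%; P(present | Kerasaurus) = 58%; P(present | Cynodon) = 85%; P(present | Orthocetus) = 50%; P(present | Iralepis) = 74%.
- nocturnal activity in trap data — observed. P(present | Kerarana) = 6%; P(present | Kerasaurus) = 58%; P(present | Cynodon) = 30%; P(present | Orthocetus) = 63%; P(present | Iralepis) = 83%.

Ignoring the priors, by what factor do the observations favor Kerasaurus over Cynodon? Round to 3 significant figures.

1.32

Joint likelihood of the evidence pattern under each hypothesis:
  Kerasaurus: 0.58 × 0.58 = 0.3364
  Cynodon: 0.85 × 0.30 = 0.255
Bayes factor = 0.3364 / 0.255 ≈ 1.32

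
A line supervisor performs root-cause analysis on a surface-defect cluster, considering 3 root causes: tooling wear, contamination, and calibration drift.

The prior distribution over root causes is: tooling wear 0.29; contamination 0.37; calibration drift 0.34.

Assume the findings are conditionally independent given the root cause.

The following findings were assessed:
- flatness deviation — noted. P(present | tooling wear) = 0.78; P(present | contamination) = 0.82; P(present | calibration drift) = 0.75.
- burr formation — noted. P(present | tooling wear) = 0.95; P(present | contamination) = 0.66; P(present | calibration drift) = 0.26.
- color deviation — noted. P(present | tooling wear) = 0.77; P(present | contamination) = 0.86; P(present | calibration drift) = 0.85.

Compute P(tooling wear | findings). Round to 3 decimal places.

0.420

By Bayes' rule with conditional independence, the unnormalized weight for each hypothesis is prior × ∏ likelihoods:
  tooling wear: 0.29 × 0.78 × 0.95 × 0.77 = 0.16547
  contamination: 0.37 × 0.82 × 0.66 × 0.86 = 0.17221
  calibration drift: 0.34 × 0.75 × 0.26 × 0.85 = 0.056355
The unnormalized weights sum to 0.39403.
P(tooling wear | evidence) = 0.16547 / 0.39403 ≈ 0.420.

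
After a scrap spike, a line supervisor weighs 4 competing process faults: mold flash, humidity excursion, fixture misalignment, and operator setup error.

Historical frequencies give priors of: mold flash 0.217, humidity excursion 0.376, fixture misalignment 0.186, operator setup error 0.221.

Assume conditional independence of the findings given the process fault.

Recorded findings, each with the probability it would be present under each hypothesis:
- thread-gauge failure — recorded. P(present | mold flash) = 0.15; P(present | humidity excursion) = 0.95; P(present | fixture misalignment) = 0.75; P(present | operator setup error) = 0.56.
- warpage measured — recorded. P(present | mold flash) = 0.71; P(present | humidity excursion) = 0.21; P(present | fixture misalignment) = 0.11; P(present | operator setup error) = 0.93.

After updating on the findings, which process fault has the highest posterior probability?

operator setup error

Multiply each prior by the joint likelihood of the evidence pattern:
  mold flash: 0.217 × 0.15 × 0.71 = 0.02311
  humidity excursion: 0.376 × 0.95 × 0.21 = 0.075012
  fixture misalignment: 0.186 × 0.75 × 0.11 = 0.015345
  operator setup error: 0.221 × 0.56 × 0.93 = 0.1151
The unnormalized weights sum to 0.22856.
P(mold flash | evidence) ≈ 0.02311 / 0.22856 ≈ 0.101
P(humidity excursion | evidence) ≈ 0.075012 / 0.22856 ≈ 0.328
P(fixture misalignment | evidence) ≈ 0.015345 / 0.22856 ≈ 0.067
P(operator setup error | evidence) ≈ 0.1151 / 0.22856 ≈ 0.504
The largest is 0.504, so operator setup error is most probable.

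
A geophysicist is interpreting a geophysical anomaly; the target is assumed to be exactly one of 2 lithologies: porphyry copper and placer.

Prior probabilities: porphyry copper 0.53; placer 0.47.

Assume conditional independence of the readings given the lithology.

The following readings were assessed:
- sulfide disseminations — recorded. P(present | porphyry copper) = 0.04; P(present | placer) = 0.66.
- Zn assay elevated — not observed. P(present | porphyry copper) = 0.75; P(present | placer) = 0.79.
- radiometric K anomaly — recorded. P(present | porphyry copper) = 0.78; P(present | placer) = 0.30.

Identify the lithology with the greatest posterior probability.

placer

Multiply each prior by the joint likelihood of the reading pattern (using 1 − P(present | H) for each absent reading):
  porphyry copper: 0.53 × 0.04 × (1 − 0.75) × 0.78 = 0.004134
  placer: 0.47 × 0.66 × (1 − 0.79) × 0.30 = 0.019543
Marginal likelihood of the evidence = 0.023677.
P(porphyry copper | evidence) ≈ 0.004134 / 0.023677 ≈ 0.175
P(placer | evidence) ≈ 0.019543 / 0.023677 ≈ 0.825
The largest is 0.825, so placer is most probable.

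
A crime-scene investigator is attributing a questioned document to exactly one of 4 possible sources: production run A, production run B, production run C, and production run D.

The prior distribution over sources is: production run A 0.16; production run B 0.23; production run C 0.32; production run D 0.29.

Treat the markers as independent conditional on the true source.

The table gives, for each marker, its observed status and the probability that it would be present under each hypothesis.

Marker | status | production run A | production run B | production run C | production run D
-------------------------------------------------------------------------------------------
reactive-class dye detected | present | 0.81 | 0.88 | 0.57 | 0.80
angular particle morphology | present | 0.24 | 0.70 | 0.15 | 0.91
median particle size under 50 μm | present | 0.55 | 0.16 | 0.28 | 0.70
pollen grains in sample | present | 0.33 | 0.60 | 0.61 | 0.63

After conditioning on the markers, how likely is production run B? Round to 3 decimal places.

For each hypothesis, the unnormalized posterior weight is prior × product of the marker likelihoods:
  production run A: 0.16 × 0.81 × 0.24 × 0.55 × 0.33 = 0.0056454
  production run B: 0.23 × 0.88 × 0.70 × 0.16 × 0.60 = 0.013601
  production run C: 0.32 × 0.57 × 0.15 × 0.28 × 0.61 = 0.0046731
  production run D: 0.29 × 0.80 × 0.91 × 0.70 × 0.63 = 0.093104
Marginal likelihood of the evidence = 0.11702.
P(production run B | evidence) = 0.013601 / 0.11702 ≈ 0.116.

0.116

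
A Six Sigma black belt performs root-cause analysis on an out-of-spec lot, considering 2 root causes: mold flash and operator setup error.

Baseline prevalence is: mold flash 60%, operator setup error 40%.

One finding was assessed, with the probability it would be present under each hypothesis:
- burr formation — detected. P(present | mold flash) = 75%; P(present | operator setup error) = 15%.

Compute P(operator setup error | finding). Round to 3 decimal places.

0.118

Multiply each prior by the likelihood of the finding:
  mold flash: 0.60 × 0.75 = 0.45
  operator setup error: 0.40 × 0.15 = 0.06
Marginal likelihood of the evidence = 0.51.
P(operator setup error | evidence) = 0.06 / 0.51 ≈ 0.118.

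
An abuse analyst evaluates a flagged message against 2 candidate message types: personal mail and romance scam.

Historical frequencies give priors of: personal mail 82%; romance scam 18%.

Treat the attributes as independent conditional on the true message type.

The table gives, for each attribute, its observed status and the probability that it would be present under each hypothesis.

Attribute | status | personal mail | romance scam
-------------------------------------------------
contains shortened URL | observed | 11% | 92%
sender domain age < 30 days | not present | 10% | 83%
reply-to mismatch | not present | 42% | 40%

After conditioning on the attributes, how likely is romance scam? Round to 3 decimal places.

Multiply each prior by the joint likelihood of the attribute pattern (using 1 − P(present | H) for each absent attribute):
  personal mail: 0.82 × 0.11 × (1 − 0.10) × (1 − 0.42) = 0.047084
  romance scam: 0.18 × 0.92 × (1 − 0.83) × (1 − 0.40) = 0.016891
Marginal likelihood of the evidence = 0.063976.
P(romance scam | evidence) = 0.016891 / 0.063976 ≈ 0.264.

0.264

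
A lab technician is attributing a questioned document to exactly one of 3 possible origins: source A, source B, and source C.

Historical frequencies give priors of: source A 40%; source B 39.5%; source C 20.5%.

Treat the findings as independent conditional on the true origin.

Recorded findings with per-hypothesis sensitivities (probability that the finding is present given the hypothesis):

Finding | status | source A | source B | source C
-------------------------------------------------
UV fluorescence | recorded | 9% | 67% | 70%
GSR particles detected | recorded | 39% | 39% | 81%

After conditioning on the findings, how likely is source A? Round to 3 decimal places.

0.060

By Bayes' rule with conditional independence, the unnormalized weight for each hypothesis is prior × ∏ likelihoods:
  source A: 0.400 × 0.09 × 0.39 = 0.01404
  source B: 0.395 × 0.67 × 0.39 = 0.10321
  source C: 0.205 × 0.70 × 0.81 = 0.11624
Normalizing constant Z = 0.01404 + 0.10321 + 0.11624 = 0.23349.
P(source A | evidence) = 0.01404 / 0.23349 ≈ 0.060.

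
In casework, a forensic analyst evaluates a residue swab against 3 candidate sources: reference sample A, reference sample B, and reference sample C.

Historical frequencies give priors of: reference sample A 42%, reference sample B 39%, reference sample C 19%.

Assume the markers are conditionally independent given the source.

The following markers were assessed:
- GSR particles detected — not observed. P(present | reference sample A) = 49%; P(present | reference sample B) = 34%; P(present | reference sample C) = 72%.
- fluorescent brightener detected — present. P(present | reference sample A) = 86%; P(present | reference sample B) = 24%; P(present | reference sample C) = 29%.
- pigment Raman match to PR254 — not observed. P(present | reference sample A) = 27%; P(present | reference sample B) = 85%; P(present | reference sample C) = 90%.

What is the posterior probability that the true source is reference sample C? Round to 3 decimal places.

Multiply each prior by the joint likelihood of the marker pattern (using 1 − P(present | H) for each absent marker):
  reference sample A: 0.42 × (1 − 0.49) × 0.86 × (1 − 0.27) = 0.13447
  reference sample B: 0.39 × (1 − 0.34) × 0.24 × (1 − 0.85) = 0.0092664
  reference sample C: 0.19 × (1 − 0.72) × 0.29 × (1 − 0.90) = 0.0015428
Normalizing constant Z = 0.13447 + 0.0092664 + 0.0015428 = 0.14528.
P(reference sample C | evidence) = 0.0015428 / 0.14528 ≈ 0.011.

0.011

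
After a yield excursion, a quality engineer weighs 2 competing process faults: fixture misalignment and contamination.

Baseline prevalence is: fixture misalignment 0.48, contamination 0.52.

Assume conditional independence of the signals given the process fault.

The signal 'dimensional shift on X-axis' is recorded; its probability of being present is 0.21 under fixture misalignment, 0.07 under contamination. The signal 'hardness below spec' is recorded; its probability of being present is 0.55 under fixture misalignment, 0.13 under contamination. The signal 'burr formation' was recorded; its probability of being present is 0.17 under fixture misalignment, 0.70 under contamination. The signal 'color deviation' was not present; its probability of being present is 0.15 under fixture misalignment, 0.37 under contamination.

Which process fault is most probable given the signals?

fixture misalignment

Multiply each prior by the joint likelihood of the signal pattern (using 1 − P(present | H) for each absent signal):
  fixture misalignment: 0.48 × 0.21 × 0.55 × 0.17 × (1 − 0.15) = 0.0080111
  contamination: 0.52 × 0.07 × 0.13 × 0.70 × (1 − 0.37) = 0.0020868
The unnormalized weights sum to 0.010098.
P(fixture misalignment | evidence) ≈ 0.0080111 / 0.010098 ≈ 0.793
P(contamination | evidence) ≈ 0.0020868 / 0.010098 ≈ 0.207
The largest is 0.793, so fixture misalignment is most probable.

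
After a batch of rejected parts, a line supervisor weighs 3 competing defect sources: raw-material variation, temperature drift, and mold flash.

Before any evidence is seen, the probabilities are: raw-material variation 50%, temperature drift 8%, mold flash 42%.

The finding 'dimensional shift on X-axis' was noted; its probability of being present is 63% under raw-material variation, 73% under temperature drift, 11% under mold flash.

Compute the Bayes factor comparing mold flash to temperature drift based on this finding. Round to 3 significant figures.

0.151

Likelihood of this finding under each hypothesis:
  mold flash: 0.11
  temperature drift: 0.73
Bayes factor = 0.11 / 0.73 ≈ 0.151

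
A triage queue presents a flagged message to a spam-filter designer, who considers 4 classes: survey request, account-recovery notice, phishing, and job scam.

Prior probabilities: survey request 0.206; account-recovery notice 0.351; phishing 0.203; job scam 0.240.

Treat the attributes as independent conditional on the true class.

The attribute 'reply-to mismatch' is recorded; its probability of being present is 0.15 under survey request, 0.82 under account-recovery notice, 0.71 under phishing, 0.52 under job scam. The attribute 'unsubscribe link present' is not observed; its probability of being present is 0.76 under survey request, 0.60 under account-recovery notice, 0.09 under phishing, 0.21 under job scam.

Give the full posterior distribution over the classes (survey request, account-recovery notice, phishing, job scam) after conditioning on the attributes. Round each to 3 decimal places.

0.021, 0.327, 0.372, 0.280

By Bayes' rule with conditional independence, the unnormalized weight for each hypothesis is prior × ∏ likelihoods (using 1 − P(present | H) for each absent attribute):
  survey request: 0.206 × 0.15 × (1 − 0.76) = 0.007416
  account-recovery notice: 0.351 × 0.82 × (1 − 0.60) = 0.11513
  phishing: 0.203 × 0.71 × (1 − 0.09) = 0.13116
  job scam: 0.240 × 0.52 × (1 − 0.21) = 0.098592
Marginal likelihood of the evidence = 0.35229.
P(survey request | evidence) = 0.007416 / 0.35229 ≈ 0.021
P(account-recovery notice | evidence) = 0.11513 / 0.35229 ≈ 0.327
P(phishing | evidence) = 0.13116 / 0.35229 ≈ 0.372
P(job scam | evidence) = 0.098592 / 0.35229 ≈ 0.280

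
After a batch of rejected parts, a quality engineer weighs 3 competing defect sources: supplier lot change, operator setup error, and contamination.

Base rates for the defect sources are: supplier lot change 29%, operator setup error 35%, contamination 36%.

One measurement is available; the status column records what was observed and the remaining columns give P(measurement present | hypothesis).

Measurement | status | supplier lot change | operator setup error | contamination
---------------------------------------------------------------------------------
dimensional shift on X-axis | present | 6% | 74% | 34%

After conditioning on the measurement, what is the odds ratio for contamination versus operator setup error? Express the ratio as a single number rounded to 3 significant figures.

0.473

Posterior odds equal prior odds times the likelihood ratio; only the two competing hypotheses matter.
  contamination: 0.36 × 0.34 = 0.1224
  operator setup error: 0.35 × 0.74 = 0.259
Odds(contamination : operator setup error) = 0.1224 / 0.259 ≈ 0.473.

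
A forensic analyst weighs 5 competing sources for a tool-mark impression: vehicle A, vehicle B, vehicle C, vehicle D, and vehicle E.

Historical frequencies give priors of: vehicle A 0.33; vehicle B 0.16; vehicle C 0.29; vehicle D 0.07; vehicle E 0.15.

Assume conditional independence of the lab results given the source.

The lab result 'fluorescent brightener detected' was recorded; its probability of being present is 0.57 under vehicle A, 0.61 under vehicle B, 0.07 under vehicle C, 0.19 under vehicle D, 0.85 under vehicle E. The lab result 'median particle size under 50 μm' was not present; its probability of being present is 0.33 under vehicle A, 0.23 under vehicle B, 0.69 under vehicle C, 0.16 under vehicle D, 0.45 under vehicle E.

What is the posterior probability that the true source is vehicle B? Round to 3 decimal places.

Multiply each prior by the joint likelihood of the lab result pattern (using 1 − P(present | H) for each absent lab result):
  vehicle A: 0.33 × 0.57 × (1 − 0.33) = 0.12603
  vehicle B: 0.16 × 0.61 × (1 − 0.23) = 0.075152
  vehicle C: 0.29 × 0.07 × (1 − 0.69) = 0.006293
  vehicle D: 0.07 × 0.19 × (1 − 0.16) = 0.011172
  vehicle E: 0.15 × 0.85 × (1 − 0.45) = 0.070125
The unnormalized weights sum to 0.28877.
P(vehicle B | evidence) = 0.075152 / 0.28877 ≈ 0.260.

0.260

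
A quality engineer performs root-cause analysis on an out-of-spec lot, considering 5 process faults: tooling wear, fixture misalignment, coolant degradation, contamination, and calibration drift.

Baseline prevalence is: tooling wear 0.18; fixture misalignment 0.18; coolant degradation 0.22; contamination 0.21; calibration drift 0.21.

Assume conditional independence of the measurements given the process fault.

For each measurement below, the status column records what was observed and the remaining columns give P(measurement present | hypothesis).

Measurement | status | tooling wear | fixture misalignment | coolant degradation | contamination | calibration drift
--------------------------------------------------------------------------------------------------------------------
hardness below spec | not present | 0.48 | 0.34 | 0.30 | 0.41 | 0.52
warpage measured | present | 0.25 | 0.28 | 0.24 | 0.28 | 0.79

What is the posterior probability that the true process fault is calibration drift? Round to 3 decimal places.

Multiply each prior by the joint likelihood of the measurement pattern (using 1 − P(present | H) for each absent measurement):
  tooling wear: 0.18 × (1 − 0.48) × 0.25 = 0.0234
  fixture misalignment: 0.18 × (1 − 0.34) × 0.28 = 0.033264
  coolant degradation: 0.22 × (1 − 0.30) × 0.24 = 0.03696
  contamination: 0.21 × (1 − 0.41) × 0.28 = 0.034692
  calibration drift: 0.21 × (1 − 0.52) × 0.79 = 0.079632
The unnormalized weights sum to 0.20795.
P(calibration drift | evidence) = 0.079632 / 0.20795 ≈ 0.383.

0.383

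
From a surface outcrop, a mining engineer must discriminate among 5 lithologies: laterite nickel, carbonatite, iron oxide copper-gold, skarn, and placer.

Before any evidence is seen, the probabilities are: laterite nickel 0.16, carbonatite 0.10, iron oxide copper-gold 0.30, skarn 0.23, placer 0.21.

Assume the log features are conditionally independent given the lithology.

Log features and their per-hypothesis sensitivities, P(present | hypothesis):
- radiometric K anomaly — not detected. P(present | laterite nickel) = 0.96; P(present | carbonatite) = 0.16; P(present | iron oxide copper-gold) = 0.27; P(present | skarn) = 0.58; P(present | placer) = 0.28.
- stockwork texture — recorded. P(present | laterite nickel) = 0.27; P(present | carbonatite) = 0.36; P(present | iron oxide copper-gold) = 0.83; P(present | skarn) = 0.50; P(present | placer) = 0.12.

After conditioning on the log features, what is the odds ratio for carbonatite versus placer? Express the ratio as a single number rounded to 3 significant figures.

1.67

Unnormalized posterior weight (prior times the log feature likelihoods) for each of the two hypotheses (using 1 − P(present | H) for each absent log feature):
  carbonatite: 0.10 × (1 − 0.16) × 0.36 = 0.03024
  placer: 0.21 × (1 − 0.28) × 0.12 = 0.018144
Odds(carbonatite : placer) = 0.03024 / 0.018144 ≈ 1.67.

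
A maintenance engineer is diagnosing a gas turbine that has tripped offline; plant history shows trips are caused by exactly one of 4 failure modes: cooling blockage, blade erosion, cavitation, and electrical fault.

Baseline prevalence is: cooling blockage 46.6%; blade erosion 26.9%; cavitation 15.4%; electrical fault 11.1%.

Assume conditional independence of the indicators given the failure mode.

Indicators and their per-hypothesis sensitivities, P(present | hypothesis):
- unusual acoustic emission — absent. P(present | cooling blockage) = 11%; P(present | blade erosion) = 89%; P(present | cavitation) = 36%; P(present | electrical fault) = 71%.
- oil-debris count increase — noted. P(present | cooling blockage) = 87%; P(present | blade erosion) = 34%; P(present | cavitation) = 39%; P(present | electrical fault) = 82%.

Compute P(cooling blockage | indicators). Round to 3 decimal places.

0.828

By Bayes' rule with conditional independence, the unnormalized weight for each hypothesis is prior × ∏ likelihoods (using 1 − P(present | H) for each absent indicator):
  cooling blockage: 0.466 × (1 − 0.11) × 0.87 = 0.36082
  blade erosion: 0.269 × (1 − 0.89) × 0.34 = 0.010061
  cavitation: 0.154 × (1 − 0.36) × 0.39 = 0.038438
  electrical fault: 0.111 × (1 − 0.71) × 0.82 = 0.026396
The unnormalized weights sum to 0.43572.
P(cooling blockage | evidence) = 0.36082 / 0.43572 ≈ 0.828.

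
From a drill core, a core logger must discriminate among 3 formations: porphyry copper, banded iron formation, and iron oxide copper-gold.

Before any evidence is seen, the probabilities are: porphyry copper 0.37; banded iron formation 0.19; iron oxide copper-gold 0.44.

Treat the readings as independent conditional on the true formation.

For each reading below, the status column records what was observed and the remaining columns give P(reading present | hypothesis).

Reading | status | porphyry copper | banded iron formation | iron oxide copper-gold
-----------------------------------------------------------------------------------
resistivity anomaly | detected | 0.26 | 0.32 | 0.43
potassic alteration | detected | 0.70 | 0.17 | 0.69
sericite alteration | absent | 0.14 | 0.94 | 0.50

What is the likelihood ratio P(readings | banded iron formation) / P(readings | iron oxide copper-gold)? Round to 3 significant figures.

The Bayes factor is the ratio of the joint likelihoods of the reading pattern under the two hypotheses (using 1 − P(present | H) for each absent reading).
  banded iron formation: 0.32 × 0.17 × (1 − 0.94) = 0.003264
  iron oxide copper-gold: 0.43 × 0.69 × (1 − 0.50) = 0.14835
Bayes factor = 0.003264 / 0.14835 ≈ 0.0220

0.0220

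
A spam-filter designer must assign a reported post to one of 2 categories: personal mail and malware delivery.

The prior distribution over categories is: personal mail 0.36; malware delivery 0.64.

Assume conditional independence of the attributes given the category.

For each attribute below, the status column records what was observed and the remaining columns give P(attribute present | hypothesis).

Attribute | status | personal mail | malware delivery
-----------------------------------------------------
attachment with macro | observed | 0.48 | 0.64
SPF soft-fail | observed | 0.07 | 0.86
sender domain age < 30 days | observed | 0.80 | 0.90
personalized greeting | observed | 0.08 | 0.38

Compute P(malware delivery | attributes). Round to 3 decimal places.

0.994

By Bayes' rule with conditional independence, the unnormalized weight for each hypothesis is prior × ∏ likelihoods:
  personal mail: 0.36 × 0.48 × 0.07 × 0.80 × 0.08 = 0.00077414
  malware delivery: 0.64 × 0.64 × 0.86 × 0.90 × 0.38 = 0.12047
The unnormalized weights sum to 0.12125.
P(malware delivery | evidence) = 0.12047 / 0.12125 ≈ 0.994.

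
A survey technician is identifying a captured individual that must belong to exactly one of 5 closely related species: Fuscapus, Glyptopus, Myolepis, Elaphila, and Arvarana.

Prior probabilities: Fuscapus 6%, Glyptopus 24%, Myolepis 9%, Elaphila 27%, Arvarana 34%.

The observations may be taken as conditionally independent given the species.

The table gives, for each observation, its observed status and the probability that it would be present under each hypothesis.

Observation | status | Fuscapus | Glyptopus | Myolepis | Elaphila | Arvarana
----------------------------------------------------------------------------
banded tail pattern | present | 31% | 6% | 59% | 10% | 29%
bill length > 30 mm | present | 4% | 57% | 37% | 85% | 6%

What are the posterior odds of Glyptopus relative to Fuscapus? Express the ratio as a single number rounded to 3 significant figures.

The normalizing constant cancels in an odds ratio, so compute prior × likelihood for the two hypotheses only:
  Glyptopus: 0.24 × 0.06 × 0.57 = 0.008208
  Fuscapus: 0.06 × 0.31 × 0.04 = 0.000744
Posterior odds = 0.008208 / 0.000744 ≈ 11.0.

11.0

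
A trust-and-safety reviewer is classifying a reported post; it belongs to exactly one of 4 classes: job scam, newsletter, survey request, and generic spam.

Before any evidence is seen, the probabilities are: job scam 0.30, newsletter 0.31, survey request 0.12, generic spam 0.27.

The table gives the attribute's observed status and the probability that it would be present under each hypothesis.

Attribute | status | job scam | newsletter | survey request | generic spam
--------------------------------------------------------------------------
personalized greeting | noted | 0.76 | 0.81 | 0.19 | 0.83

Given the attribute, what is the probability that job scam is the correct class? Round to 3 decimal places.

Multiply each prior by the likelihood of the attribute:
  job scam: 0.30 × 0.76 = 0.228
  newsletter: 0.31 × 0.81 = 0.2511
  survey request: 0.12 × 0.19 = 0.0228
  generic spam: 0.27 × 0.83 = 0.2241
Normalizing constant Z = 0.228 + 0.2511 + 0.0228 + 0.2241 = 0.726.
P(job scam | evidence) = 0.228 / 0.726 ≈ 0.314.

0.314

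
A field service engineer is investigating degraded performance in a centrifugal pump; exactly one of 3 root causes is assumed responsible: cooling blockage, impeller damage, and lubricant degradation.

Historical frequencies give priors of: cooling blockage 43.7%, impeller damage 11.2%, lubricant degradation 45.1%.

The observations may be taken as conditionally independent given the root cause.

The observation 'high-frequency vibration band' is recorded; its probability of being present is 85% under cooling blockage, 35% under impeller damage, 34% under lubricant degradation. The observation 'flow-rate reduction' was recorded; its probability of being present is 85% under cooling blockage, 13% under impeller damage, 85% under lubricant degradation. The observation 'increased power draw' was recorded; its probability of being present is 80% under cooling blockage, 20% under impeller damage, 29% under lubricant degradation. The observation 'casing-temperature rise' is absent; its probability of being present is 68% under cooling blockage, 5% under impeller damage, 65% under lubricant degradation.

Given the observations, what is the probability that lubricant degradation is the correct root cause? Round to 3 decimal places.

For each hypothesis, the unnormalized posterior weight is prior × product of the observation likelihoods (using 1 − P(present | H) for each absent observation):
  cooling blockage: 0.437 × 0.85 × 0.85 × 0.80 × (1 − 0.68) = 0.080828
  impeller damage: 0.112 × 0.35 × 0.13 × 0.20 × (1 − 0.05) = 0.00096824
  lubricant degradation: 0.451 × 0.34 × 0.85 × 0.29 × (1 − 0.65) = 0.013229
The unnormalized weights sum to 0.095025.
P(lubricant degradation | evidence) = 0.013229 / 0.095025 ≈ 0.139.

0.139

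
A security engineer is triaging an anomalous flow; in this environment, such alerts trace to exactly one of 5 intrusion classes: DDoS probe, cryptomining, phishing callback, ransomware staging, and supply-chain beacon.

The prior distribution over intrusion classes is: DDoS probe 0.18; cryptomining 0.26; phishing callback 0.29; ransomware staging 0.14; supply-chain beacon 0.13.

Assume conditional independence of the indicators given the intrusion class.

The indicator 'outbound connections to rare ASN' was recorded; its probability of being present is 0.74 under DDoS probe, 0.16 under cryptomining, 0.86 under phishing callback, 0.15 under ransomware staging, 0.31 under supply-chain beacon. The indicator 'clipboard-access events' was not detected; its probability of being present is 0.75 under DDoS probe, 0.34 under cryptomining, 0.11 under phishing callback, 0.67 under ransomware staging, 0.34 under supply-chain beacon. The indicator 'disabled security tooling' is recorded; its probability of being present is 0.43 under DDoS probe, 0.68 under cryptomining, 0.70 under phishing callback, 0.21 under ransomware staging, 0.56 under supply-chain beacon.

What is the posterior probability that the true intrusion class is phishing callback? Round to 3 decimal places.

0.759

For each hypothesis, the unnormalized posterior weight is prior × product of the indicator likelihoods (using 1 − P(present | H) for each absent indicator):
  DDoS probe: 0.18 × 0.74 × (1 − 0.75) × 0.43 = 0.014319
  cryptomining: 0.26 × 0.16 × (1 − 0.34) × 0.68 = 0.01867
  phishing callback: 0.29 × 0.86 × (1 − 0.11) × 0.70 = 0.15538
  ransomware staging: 0.14 × 0.15 × (1 − 0.67) × 0.21 = 0.0014553
  supply-chain beacon: 0.13 × 0.31 × (1 − 0.34) × 0.56 = 0.014895
Normalizing constant Z = 0.014319 + 0.01867 + 0.15538 + 0.0014553 + 0.014895 = 0.20472.
P(phishing callback | evidence) = 0.15538 / 0.20472 ≈ 0.759.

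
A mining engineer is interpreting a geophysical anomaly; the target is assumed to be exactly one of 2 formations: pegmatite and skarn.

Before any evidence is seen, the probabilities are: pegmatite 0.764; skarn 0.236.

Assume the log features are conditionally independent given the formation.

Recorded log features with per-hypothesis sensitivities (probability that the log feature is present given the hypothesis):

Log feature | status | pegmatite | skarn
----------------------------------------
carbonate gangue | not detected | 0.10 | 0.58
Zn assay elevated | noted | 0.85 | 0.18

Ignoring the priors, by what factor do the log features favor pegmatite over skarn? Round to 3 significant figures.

Joint likelihood of the log feature pattern under each hypothesis (using 1 − P(present | H) for each absent log feature):
  pegmatite: (1 − 0.10) × 0.85 = 0.765
  skarn: (1 − 0.58) × 0.18 = 0.0756
Bayes factor = 0.765 / 0.0756 ≈ 10.1

10.1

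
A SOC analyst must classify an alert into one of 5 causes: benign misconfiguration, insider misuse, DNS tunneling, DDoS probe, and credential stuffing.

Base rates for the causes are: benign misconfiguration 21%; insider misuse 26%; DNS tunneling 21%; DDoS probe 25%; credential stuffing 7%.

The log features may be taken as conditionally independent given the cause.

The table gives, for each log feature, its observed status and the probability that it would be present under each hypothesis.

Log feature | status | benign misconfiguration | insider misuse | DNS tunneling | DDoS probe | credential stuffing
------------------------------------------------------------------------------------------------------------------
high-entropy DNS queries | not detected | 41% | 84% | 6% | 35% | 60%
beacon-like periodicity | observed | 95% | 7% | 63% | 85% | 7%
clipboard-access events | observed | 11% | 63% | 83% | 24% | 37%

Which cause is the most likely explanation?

By Bayes' rule with conditional independence, the unnormalized weight for each hypothesis is prior × ∏ likelihoods (using 1 − P(present | H) for each absent log feature):
  benign misconfiguration: 0.21 × (1 − 0.41) × 0.95 × 0.11 = 0.012948
  insider misuse: 0.26 × (1 − 0.84) × 0.07 × 0.63 = 0.0018346
  DNS tunneling: 0.21 × (1 − 0.06) × 0.63 × 0.83 = 0.10322
  DDoS probe: 0.25 × (1 − 0.35) × 0.85 × 0.24 = 0.03315
  credential stuffing: 0.07 × (1 − 0.60) × 0.07 × 0.37 = 0.0007252
The unnormalized weights sum to 0.15188.
P(benign misconfiguration | evidence) ≈ 0.012948 / 0.15188 ≈ 0.085
P(insider misuse | evidence) ≈ 0.0018346 / 0.15188 ≈ 0.012
P(DNS tunneling | evidence) ≈ 0.10322 / 0.15188 ≈ 0.680
P(DDoS probe | evidence) ≈ 0.03315 / 0.15188 ≈ 0.218
P(credential stuffing | evidence) ≈ 0.0007252 / 0.15188 ≈ 0.005
The largest is 0.680, so DNS tunneling is most probable.

DNS tunneling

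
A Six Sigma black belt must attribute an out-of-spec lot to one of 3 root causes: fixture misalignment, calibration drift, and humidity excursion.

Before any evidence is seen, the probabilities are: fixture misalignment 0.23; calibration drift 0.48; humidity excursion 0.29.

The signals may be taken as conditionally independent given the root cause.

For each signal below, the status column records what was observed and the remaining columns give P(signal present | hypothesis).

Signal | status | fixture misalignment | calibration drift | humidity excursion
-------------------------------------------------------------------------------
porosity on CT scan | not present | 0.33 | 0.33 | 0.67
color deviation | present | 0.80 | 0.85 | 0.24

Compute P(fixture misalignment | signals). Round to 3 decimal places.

0.294

For each hypothesis, the unnormalized posterior weight is prior × product of the signal likelihoods (using 1 − P(present | H) for each absent signal):
  fixture misalignment: 0.23 × (1 − 0.33) × 0.80 = 0.12328
  calibration drift: 0.48 × (1 − 0.33) × 0.85 = 0.27336
  humidity excursion: 0.29 × (1 − 0.67) × 0.24 = 0.022968
Marginal likelihood of the evidence = 0.41961.
P(fixture misalignment | evidence) = 0.12328 / 0.41961 ≈ 0.294.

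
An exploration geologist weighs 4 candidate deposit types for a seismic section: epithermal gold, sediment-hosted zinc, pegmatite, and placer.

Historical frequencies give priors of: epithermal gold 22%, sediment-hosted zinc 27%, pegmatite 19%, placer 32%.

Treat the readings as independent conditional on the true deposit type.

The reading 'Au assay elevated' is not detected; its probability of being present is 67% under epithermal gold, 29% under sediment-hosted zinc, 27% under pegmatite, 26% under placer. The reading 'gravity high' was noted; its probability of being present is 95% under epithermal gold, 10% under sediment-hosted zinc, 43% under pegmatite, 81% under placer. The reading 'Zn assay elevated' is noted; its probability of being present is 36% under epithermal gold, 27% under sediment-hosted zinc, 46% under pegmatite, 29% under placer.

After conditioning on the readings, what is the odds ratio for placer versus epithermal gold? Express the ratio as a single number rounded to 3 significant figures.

2.24

The normalizing constant cancels in an odds ratio, so compute prior × likelihood for the two hypotheses only (using 1 − P(present | H) for each absent reading):
  placer: 0.32 × (1 − 0.26) × 0.81 × 0.29 = 0.055624
  epithermal gold: 0.22 × (1 − 0.67) × 0.95 × 0.36 = 0.024829
Posterior odds = 0.055624 / 0.024829 ≈ 2.24.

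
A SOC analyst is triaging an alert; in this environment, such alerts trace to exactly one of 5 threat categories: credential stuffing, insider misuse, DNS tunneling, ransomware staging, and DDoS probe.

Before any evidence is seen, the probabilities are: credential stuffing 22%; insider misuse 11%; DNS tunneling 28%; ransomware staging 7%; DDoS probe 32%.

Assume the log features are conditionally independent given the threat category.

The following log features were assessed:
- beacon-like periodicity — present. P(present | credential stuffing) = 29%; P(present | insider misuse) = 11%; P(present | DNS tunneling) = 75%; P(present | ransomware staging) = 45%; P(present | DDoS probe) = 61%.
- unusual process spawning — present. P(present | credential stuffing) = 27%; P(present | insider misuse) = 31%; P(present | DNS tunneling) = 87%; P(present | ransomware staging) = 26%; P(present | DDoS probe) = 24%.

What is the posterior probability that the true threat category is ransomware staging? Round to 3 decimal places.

0.032

By Bayes' rule with conditional independence, the unnormalized weight for each hypothesis is prior × ∏ likelihoods:
  credential stuffing: 0.22 × 0.29 × 0.27 = 0.017226
  insider misuse: 0.11 × 0.11 × 0.31 = 0.003751
  DNS tunneling: 0.28 × 0.75 × 0.87 = 0.1827
  ransomware staging: 0.07 × 0.45 × 0.26 = 0.00819
  DDoS probe: 0.32 × 0.61 × 0.24 = 0.046848
Normalizing constant Z = 0.017226 + 0.003751 + 0.1827 + 0.00819 + 0.046848 = 0.25872.
P(ransomware staging | evidence) = 0.00819 / 0.25872 ≈ 0.032.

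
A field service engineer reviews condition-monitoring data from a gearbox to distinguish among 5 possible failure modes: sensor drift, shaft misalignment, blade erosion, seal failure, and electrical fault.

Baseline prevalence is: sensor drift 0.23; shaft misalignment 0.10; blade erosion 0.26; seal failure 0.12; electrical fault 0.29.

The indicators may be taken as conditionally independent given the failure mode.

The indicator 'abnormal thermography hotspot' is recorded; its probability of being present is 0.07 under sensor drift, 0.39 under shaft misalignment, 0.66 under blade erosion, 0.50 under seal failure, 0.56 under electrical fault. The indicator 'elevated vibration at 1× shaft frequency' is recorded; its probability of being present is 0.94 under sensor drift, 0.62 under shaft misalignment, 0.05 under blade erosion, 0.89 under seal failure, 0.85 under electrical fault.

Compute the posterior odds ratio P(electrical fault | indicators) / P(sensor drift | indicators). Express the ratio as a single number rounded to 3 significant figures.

9.12

The normalizing constant cancels in an odds ratio, so compute prior × likelihood for the two hypotheses only:
  electrical fault: 0.29 × 0.56 × 0.85 = 0.13804
  sensor drift: 0.23 × 0.07 × 0.94 = 0.015134
Odds(electrical fault : sensor drift) = 0.13804 / 0.015134 ≈ 9.12.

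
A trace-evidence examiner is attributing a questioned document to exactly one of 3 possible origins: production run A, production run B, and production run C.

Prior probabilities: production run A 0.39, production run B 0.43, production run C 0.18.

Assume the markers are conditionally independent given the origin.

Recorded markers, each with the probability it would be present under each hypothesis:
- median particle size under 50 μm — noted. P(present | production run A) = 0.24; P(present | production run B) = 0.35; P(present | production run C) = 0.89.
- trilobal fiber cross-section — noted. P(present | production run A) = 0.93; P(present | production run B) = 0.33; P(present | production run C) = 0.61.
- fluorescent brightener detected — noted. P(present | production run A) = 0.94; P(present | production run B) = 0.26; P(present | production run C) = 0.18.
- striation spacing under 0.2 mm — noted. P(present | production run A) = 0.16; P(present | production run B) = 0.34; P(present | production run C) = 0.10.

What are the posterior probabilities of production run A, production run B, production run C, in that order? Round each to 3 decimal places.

Multiply each prior by the joint likelihood of the marker pattern:
  production run A: 0.39 × 0.24 × 0.93 × 0.94 × 0.16 = 0.013092
  production run B: 0.43 × 0.35 × 0.33 × 0.26 × 0.34 = 0.0043904
  production run C: 0.18 × 0.89 × 0.61 × 0.18 × 0.10 = 0.001759
Marginal likelihood of the evidence = 0.019241.
P(production run A | evidence) = 0.013092 / 0.019241 ≈ 0.680
P(production run B | evidence) = 0.0043904 / 0.019241 ≈ 0.228
P(production run C | evidence) = 0.001759 / 0.019241 ≈ 0.091

0.680, 0.228, 0.091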